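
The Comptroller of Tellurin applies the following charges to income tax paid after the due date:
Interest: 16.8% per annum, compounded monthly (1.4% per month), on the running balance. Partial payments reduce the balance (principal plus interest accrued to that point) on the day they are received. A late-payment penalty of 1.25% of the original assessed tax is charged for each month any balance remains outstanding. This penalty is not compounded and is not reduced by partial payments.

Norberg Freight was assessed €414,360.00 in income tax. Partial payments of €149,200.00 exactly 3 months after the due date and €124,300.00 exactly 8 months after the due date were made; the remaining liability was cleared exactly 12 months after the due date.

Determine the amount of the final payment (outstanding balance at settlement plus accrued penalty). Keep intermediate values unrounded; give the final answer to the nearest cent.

€251,249.42

Balance at month 3: €414,360.0000 × (1 + 0.014)^3 = €432,007.9007…
After €149,200.00 payment: €432,007.9007… − €149,200.00 = €282,807.9007…
Balance at month 8: €282,807.9007… × (1 + 0.014)^5 = €303,166.5719…
After €124,300.00 payment: €303,166.5719… − €124,300.00 = €178,866.5719…
Balance at month 12: €178,866.5719… × (1 + 0.014)^4 = €189,095.4172…
Penalty: 12 × 1.25% × €414,360.00 = €62,154.00
Final settlement = outstanding balance + penalty = €189,095.4172… + €62,154.00 = €251,249.42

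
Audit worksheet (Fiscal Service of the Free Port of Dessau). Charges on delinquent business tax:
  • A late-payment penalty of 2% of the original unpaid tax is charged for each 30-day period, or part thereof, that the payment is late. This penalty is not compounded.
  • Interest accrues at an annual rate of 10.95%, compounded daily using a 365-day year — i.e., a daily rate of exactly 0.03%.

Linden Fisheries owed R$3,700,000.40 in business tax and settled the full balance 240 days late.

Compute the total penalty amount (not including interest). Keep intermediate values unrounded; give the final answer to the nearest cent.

Penalty periods: ⌈240/30⌉ = 8; penalty = 8 × 2% × R$3,700,000.40 = R$592,000.06…

R$592,000.06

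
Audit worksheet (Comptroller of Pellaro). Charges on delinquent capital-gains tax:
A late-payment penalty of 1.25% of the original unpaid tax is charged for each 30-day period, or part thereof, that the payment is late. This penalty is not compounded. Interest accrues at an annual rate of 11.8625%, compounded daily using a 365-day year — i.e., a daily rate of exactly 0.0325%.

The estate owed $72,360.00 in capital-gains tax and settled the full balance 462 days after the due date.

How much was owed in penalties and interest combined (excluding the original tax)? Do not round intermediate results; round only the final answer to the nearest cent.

$26,192.89

Penalty periods: ⌈462/30⌉ = 16; penalty = 16 × 1.25% × $72,360.00 = $14,472.00
Interest: $72,360.00 × ((1 + 0.000325)^462 − 1) = $72,360.00 × 0.16198019… = $11,720.8862…
Penalties + interest = $14,472.0000 + $11,720.8862… = $26,192.89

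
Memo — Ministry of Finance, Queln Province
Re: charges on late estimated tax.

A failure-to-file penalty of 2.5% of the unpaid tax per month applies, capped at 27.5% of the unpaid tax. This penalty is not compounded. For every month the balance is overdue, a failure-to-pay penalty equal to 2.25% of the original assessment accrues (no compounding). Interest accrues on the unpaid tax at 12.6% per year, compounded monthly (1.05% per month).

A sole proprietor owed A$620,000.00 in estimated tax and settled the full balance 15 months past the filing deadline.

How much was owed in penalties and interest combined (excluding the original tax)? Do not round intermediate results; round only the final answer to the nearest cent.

A$484,914.37

Failure-to-file: 15 × 2.5% × A$620,000.00 = A$232,500.00, capped at 27.5% × A$620,000.00 = A$170,500.00
Failure-to-pay penalty = 2.25% × A$620,000.00 × 15 mo = A$209,250.00
Interest: A$620,000.00 × ((1 + 0.0105)^15 − 1) = A$620,000.00 × 0.1696200… = A$105,164.3697…
Penalties + interest = A$379,750.0000 + A$105,164.3697… = A$484,914.37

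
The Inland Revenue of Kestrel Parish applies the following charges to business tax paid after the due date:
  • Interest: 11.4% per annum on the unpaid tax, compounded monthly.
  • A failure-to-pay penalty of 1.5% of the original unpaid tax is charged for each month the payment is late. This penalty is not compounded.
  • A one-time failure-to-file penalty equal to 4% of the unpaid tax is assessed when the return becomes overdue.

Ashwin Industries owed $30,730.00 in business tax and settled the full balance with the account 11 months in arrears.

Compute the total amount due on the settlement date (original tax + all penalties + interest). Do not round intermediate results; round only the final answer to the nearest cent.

Failure-to-file penalty: 4% × $30,730.00 = $1,229.20
Failure-to-pay penalty: 11 × 1.5% × $30,730.00 = $5,070.45
Interest (11.4%/yr ÷ 12 = 0.95%/month): $30,730.00 × ((1 + 0.0095)^11 − 1) = $3,368.2520…
Total = $30,730.00 + $6,299.6500 + $3,368.2520… = $40,397.90

$40,397.90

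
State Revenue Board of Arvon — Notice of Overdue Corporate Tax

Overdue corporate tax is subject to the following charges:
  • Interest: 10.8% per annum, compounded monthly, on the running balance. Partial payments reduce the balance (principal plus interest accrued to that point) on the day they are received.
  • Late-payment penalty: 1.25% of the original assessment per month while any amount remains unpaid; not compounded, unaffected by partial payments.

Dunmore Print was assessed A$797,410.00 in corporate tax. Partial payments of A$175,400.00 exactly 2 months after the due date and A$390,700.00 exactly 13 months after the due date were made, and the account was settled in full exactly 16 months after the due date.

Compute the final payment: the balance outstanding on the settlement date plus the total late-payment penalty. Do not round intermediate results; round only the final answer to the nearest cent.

A$479,620.02

Monthly rate = 10.8% ÷ 12 = 0.9%
Balance at month 2: A$797,410.0000 × (1 + 0.009)^2 = A$811,827.9702…
After A$175,400.00 payment: A$811,827.9702… − A$175,400.00 = A$636,427.9702…
Balance at month 13: A$636,427.9702… × (1 + 0.009)^11 = A$702,347.5741…
After A$390,700.00 payment: A$702,347.5741… − A$390,700.00 = A$311,647.5741…
Balance at month 16: A$311,647.5741… × (1 + 0.009)^3 = A$320,138.0161…
Penalty: 16 × 1.25% × A$797,410.00 = A$159,482.00
Final settlement = outstanding balance + penalty = A$320,138.0161… + A$159,482.00 = A$479,620.02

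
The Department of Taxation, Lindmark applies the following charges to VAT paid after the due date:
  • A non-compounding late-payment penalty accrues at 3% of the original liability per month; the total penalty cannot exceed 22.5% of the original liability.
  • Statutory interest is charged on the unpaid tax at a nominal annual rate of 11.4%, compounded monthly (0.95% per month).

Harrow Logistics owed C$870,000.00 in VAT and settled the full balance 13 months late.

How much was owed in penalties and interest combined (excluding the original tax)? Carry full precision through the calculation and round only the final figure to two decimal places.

C$309,537.85

Penalty (uncapped): 13 × 3% × C$870,000.00 = C$339,300.00; cap = 22.5% × C$870,000.00 = C$195,750.00 → penalty = C$195,750.00
Interest: C$870,000.00 × ((1 + 0.0095)^13 − 1) = C$870,000.00 × 0.1307906… = C$113,787.8514…
Penalties + interest = C$195,750.0000 + C$113,787.8514… = C$309,537.85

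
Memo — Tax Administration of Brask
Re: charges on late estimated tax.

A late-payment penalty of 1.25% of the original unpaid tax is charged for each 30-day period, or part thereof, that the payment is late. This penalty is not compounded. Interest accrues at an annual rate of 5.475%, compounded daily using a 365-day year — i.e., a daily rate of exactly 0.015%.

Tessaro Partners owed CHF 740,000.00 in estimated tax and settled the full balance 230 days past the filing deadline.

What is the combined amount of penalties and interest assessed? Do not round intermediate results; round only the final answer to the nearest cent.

CHF 99,973.52

Penalty periods: ⌈230/30⌉ = 8; penalty = 8 × 1.25% × CHF 740,000.00 = CHF 74,000.00
Interest: CHF 740,000.00 × ((1 + 0.00015)^230 − 1) = CHF 740,000.00 × 0.03509935… = CHF 25,973.5192…
Penalties + interest = CHF 74,000.0000 + CHF 25,973.5192… = CHF 99,973.52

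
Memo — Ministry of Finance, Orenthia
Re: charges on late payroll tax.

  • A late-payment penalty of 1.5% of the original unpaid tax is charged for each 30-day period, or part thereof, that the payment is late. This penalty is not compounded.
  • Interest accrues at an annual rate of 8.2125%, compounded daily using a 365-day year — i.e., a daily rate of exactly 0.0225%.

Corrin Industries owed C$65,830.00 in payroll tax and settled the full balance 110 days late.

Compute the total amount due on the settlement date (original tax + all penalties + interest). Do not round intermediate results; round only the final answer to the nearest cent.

C$71,429.23

Penalty periods: ⌈110/30⌉ = 4; penalty = 4 × 1.5% × C$65,830.00 = C$3,949.80
Interest: C$65,830.00 × ((1 + 0.000225)^110 − 1) = C$65,830.00 × 0.02505597… = C$1,649.4345…
Total = C$65,830.00 + C$3,949.8000 + C$1,649.4345… = C$71,429.23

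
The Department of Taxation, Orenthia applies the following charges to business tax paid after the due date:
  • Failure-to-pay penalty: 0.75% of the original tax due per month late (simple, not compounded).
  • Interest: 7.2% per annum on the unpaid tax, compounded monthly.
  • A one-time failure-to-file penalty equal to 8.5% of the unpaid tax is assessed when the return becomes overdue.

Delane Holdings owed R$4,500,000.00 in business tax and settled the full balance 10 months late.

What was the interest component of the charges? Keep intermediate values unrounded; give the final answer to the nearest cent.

R$277,407.87

Interest (7.2%/yr ÷ 12 = 0.6%/month): R$4,500,000.00 × ((1 + 0.006)^10 − 1) = R$277,407.8736…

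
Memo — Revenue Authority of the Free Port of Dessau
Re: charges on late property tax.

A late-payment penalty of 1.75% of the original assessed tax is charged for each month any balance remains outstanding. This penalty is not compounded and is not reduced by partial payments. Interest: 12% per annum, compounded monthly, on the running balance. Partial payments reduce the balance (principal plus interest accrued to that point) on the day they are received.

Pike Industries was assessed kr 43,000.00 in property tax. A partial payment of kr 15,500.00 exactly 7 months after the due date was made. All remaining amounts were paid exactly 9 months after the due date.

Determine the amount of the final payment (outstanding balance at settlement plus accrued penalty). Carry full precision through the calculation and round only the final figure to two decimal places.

Monthly rate = 12% ÷ 12 = 1%
Balance at month 7: kr 43,000.0000 × (1 + 0.01)^7 = kr 46,101.8201…
After kr 15,500.00 payment: kr 46,101.8201… − kr 15,500.00 = kr 30,601.8201…
Balance at month 9: kr 30,601.8201… × (1 + 0.01)^2 = kr 31,216.9167…
Penalty: 9 × 1.75% × kr 43,000.00 = kr 6,772.50
Final settlement = outstanding balance + penalty = kr 31,216.9167… + kr 6,772.50 = kr 37,989.42

kr 37,989.42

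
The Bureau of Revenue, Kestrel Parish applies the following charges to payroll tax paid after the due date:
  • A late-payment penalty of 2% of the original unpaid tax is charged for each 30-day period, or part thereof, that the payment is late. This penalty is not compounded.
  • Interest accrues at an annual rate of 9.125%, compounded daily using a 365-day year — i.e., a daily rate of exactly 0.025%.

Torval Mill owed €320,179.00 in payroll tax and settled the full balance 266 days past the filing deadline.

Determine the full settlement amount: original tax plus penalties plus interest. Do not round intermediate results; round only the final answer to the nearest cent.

Penalty periods: ⌈266/30⌉ = 9; penalty = 9 × 2% × €320,179.00 = €57,632.22
Interest: €320,179.00 × ((1 + 0.00025)^266 − 1) = €320,179.00 × 0.06875208… = €22,012.9727…
Total = €320,179.00 + €57,632.2200 + €22,012.9727… = €399,824.19

€399,824.19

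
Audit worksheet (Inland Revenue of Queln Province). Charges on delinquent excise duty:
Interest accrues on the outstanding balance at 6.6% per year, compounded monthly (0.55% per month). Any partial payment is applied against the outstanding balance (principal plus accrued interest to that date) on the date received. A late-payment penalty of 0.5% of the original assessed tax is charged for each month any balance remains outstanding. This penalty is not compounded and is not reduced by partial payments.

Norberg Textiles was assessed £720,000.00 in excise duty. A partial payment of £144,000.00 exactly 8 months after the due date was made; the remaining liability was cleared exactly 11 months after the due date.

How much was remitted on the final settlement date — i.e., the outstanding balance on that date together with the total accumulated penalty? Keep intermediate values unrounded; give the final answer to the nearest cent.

Balance at month 8: £720,000.0000 × (1 + 0.0055)^8 = £752,296.5946…
After £144,000.00 payment: £752,296.5946… − £144,000.00 = £608,296.5946…
Balance at month 11: £608,296.5946… × (1 + 0.0055)^3 = £618,388.7925…
Penalty: 11 × 0.5% × £720,000.00 = £39,600.00
Final settlement = outstanding balance + penalty = £618,388.7925… + £39,600.00 = £657,988.79

£657,988.79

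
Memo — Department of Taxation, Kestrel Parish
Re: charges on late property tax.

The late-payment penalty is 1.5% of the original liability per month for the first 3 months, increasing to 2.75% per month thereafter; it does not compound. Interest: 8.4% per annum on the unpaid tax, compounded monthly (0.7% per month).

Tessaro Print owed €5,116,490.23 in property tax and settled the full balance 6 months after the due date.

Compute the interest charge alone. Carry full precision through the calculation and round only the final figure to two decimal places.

Interest: €5,116,490.23 × ((1 + 0.007)^6 − 1) = €5,116,490.23 × 0.0427419… = €218,688.4939…

€218,688.49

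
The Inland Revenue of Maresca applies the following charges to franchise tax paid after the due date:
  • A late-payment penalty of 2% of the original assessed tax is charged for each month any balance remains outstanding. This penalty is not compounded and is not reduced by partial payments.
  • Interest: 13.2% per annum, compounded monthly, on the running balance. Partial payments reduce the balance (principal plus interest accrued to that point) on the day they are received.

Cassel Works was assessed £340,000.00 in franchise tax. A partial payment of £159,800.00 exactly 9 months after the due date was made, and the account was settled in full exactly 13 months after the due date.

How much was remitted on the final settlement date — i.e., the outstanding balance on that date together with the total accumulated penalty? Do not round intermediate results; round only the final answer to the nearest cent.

£313,413.91

Monthly rate = 13.2% ÷ 12 = 1.1%
Balance at month 9: £340,000.0000 × (1 + 0.011)^9 = £375,179.6875…
After £159,800.00 payment: £375,179.6875… − £159,800.00 = £215,379.6875…
Balance at month 13: £215,379.6875… × (1 + 0.011)^4 = £225,013.9093…
Penalty: 13 × 2% × £340,000.00 = £88,400.00
Final settlement = outstanding balance + penalty = £225,013.9093… + £88,400.00 = £313,413.91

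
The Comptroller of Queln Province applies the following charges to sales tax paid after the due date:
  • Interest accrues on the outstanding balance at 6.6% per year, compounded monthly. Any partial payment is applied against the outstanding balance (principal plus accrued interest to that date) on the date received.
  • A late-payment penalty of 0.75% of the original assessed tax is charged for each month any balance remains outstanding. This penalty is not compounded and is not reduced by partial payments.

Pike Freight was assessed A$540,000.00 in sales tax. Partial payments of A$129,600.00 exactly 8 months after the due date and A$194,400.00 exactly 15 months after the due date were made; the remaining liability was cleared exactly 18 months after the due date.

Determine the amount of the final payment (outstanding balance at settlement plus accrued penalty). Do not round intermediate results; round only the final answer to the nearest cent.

Monthly rate = 6.6% ÷ 12 = 0.55%
Balance at month 8: A$540,000.0000 × (1 + 0.0055)^8 = A$564,222.4459…
After A$129,600.00 payment: A$564,222.4459… − A$129,600.00 = A$434,622.4459…
Balance at month 15: A$434,622.4459… × (1 + 0.0055)^7 = A$451,634.0488…
After A$194,400.00 payment: A$451,634.0488… − A$194,400.00 = A$257,234.0488…
Balance at month 18: A$257,234.0488… × (1 + 0.0055)^3 = A$261,501.7974…
Penalty: 18 × 0.75% × A$540,000.00 = A$72,900.00
Final settlement = outstanding balance + penalty = A$261,501.7974… + A$72,900.00 = A$334,401.80

A$334,401.80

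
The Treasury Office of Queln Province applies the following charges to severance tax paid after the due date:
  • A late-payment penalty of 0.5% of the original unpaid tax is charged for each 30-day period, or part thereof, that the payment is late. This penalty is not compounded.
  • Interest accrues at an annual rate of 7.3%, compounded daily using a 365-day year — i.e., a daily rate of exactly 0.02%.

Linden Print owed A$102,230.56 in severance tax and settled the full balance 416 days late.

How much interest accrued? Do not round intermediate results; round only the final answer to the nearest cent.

Interest: A$102,230.56 × ((1 + 0.0002)^416 − 1) = A$102,230.56 × 0.08675010… = A$8,868.5111…

A$8,868.51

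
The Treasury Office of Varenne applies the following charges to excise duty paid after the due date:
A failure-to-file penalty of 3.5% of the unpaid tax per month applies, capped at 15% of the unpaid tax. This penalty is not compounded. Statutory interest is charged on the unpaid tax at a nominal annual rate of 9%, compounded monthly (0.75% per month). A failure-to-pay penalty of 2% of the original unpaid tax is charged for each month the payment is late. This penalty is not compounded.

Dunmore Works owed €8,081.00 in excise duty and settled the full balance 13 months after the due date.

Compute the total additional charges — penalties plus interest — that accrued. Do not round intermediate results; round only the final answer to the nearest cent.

€4,137.56

Failure-to-file: 13 × 3.5% × €8,081.00 = €3,676.86…, capped at 15% × €8,081.00 = €1,212.15
Failure-to-pay penalty: 13 × 2% × €8,081.00 = €2,101.06
Interest: €8,081.00 × ((1 + 0.0075)^13 − 1) = €8,081.00 × 0.1020104… = €824.3464…
Penalties + interest = €3,313.2100 + €824.3464… = €4,137.56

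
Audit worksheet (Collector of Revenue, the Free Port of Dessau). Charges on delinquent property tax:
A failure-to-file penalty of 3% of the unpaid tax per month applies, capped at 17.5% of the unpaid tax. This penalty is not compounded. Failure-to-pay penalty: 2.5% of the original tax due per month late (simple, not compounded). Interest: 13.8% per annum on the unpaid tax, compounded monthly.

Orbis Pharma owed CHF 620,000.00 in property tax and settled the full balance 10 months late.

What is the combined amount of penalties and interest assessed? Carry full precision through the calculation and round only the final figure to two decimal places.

Failure-to-file: 10 × 3% × CHF 620,000.00 = CHF 186,000.00, capped at 17.5% × CHF 620,000.00 = CHF 108,500.00
Failure-to-pay penalty: 10 × 2.5% × CHF 620,000.00 = CHF 155,000.00
Interest (13.8%/yr ÷ 12 = 1.15%/month): CHF 620,000.00 × ((1 + 0.0115)^10 − 1) = CHF 75,105.2370…
Penalties + interest = CHF 263,500.0000 + CHF 75,105.2370… = CHF 338,605.24

CHF 338,605.24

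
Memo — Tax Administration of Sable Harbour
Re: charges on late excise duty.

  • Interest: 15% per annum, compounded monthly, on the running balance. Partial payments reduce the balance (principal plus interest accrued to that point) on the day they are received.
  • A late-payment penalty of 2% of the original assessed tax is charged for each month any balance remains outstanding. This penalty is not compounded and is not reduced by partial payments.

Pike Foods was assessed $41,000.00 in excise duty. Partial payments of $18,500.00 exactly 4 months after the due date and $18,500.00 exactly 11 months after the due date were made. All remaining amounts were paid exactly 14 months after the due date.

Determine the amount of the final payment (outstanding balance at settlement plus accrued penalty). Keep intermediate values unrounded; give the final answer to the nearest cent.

$20,118.68

Monthly rate = 15% ÷ 12 = 1.25%
Balance at month 4: $41,000.0000 × (1 + 0.0125)^4 = $43,088.7588…
After $18,500.00 payment: $43,088.7588… − $18,500.00 = $24,588.7588…
Balance at month 11: $24,588.7588… × (1 + 0.0125)^7 = $26,822.6591…
After $18,500.00 payment: $26,822.6591… − $18,500.00 = $8,322.6591…
Balance at month 14: $8,322.6591… × (1 + 0.0125)^3 = $8,638.6763…
Penalty: 14 × 2% × $41,000.00 = $11,480.00
Final settlement = outstanding balance + penalty = $8,638.6763… + $11,480.00 = $20,118.68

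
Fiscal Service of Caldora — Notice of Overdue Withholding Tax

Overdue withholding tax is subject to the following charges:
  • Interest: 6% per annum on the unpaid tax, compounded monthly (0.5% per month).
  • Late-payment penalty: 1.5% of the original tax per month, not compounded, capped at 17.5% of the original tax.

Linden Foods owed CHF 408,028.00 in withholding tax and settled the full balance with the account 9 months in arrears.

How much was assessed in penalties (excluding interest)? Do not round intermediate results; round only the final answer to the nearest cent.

CHF 55,083.78

Penalty: 9 × 1.5% × CHF 408,028.00 = CHF 55,083.78 (below the 17.5% cap of CHF 71,404.90)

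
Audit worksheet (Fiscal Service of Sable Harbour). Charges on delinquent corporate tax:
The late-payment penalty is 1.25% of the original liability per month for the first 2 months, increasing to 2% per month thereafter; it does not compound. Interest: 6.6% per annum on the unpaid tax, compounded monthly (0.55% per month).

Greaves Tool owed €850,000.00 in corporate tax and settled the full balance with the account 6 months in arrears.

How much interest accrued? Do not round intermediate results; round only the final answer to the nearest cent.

€28,438.53

Interest: €850,000.00 × ((1 + 0.0055)^6 − 1) = €850,000.00 × 0.0334571… = €28,438.5276…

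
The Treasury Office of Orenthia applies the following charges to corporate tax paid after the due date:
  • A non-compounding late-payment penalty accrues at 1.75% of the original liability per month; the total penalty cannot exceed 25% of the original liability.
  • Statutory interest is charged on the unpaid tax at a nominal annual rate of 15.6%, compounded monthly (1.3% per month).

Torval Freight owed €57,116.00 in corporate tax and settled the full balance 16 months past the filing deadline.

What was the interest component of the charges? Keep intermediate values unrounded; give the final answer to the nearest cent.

€13,111.78

Interest: €57,116.00 × ((1 + 0.013)^16 − 1) = €57,116.00 × 0.2295640… = €13,111.7753…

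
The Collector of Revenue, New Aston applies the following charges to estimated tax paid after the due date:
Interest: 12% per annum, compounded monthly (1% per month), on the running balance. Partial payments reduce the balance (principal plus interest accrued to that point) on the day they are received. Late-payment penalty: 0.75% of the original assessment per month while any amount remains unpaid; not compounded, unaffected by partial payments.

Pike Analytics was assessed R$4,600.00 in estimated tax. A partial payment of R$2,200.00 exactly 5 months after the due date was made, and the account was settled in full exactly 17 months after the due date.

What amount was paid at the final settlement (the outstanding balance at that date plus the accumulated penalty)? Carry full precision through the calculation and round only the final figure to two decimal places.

Balance at month 5: R$4,600.0000 × (1 + 0.01)^5 = R$4,834.6462…
After R$2,200.00 payment: R$4,834.6462… − R$2,200.00 = R$2,634.6462…
Balance at month 17: R$2,634.6462… × (1 + 0.01)^12 = R$2,968.7853…
Penalty: 17 × 0.75% × R$4,600.00 = R$586.50
Final settlement = outstanding balance + penalty = R$2,968.7853… + R$586.50 = R$3,555.29

R$3,555.29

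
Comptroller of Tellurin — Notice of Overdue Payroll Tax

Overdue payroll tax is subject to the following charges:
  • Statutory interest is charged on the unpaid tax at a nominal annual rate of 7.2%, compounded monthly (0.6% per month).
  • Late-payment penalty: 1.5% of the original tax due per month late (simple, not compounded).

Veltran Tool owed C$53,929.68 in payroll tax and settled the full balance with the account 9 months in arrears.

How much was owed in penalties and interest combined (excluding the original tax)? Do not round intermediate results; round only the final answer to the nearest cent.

C$10,263.59

Late-payment penalty: 9 × 1.5% × C$53,929.68 = C$7,280.51…
Interest: C$53,929.68 × ((1 + 0.006)^9 − 1) = C$53,929.68 × 0.0553143… = C$2,983.0829…
Penalties + interest = C$7,280.5068 + C$2,983.0829… = C$10,263.59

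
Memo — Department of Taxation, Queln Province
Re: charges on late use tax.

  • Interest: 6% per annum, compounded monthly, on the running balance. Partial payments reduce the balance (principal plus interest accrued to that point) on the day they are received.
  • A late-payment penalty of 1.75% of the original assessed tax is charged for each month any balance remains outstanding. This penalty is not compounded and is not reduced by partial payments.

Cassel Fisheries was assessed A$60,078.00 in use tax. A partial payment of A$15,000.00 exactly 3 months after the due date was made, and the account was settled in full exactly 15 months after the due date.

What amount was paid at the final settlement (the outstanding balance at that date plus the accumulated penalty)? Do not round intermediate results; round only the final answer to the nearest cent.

Monthly rate = 6% ÷ 12 = 0.5%
Balance at month 3: A$60,078.0000 × (1 + 0.005)^3 = A$60,983.6834…
After A$15,000.00 payment: A$60,983.6834… − A$15,000.00 = A$45,983.6834…
Balance at month 15: A$45,983.6834… × (1 + 0.005)^12 = A$48,819.8563…
Penalty: 15 × 1.75% × A$60,078.00 = A$15,770.48…
Final settlement = outstanding balance + penalty = A$48,819.8563… + A$15,770.48… = A$64,590.33

A$64,590.33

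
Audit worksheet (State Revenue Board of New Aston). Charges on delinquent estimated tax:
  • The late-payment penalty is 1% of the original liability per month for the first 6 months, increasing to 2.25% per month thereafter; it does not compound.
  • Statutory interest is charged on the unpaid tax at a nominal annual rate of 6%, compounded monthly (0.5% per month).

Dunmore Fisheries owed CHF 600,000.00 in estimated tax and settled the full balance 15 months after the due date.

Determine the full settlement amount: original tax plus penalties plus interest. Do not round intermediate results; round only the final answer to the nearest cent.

CHF 804,109.64

Penalty, months 1–6: 6 × 1% × CHF 600,000.00 = CHF 36,000.00
Penalty, months 7–15: 9 × 2.25% × CHF 600,000.00 = CHF 121,500.00
Interest: CHF 600,000.00 × ((1 + 0.005)^15 − 1) = CHF 600,000.00 × 0.0776827… = CHF 46,609.6426…
Total = CHF 600,000.00 + CHF 157,500.0000 + CHF 46,609.6426… = CHF 804,109.64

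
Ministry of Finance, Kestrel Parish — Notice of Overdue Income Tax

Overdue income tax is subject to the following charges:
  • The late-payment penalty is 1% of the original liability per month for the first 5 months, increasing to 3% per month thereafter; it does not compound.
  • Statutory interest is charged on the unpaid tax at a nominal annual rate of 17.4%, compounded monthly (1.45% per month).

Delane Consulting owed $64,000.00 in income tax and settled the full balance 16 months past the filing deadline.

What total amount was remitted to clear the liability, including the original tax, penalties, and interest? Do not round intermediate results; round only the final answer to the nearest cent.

$104,897.32

Penalty, months 1–5: 5 × 1% × $64,000.00 = $3,200.00
Penalty, months 6–16: 11 × 3% × $64,000.00 = $21,120.00
Interest: $64,000.00 × ((1 + 0.0145)^16 − 1) = $64,000.00 × 0.2590206… = $16,577.3158…
Total = $64,000.00 + $24,320.0000 + $16,577.3158… = $104,897.32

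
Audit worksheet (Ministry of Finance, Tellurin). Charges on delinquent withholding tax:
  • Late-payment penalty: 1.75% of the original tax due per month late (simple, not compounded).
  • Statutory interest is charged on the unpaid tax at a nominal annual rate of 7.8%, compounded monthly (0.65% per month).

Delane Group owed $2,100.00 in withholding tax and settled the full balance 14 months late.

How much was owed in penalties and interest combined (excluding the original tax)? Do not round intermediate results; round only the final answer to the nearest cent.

Late-payment penalty = 1.75% × $2,100.00 × 14 mo = $514.50
Interest: $2,100.00 × ((1 + 0.0065)^14 − 1) = $2,100.00 × 0.0949465… = $199.3877…
Penalties + interest = $514.5000 + $199.3877… = $713.89

$713.89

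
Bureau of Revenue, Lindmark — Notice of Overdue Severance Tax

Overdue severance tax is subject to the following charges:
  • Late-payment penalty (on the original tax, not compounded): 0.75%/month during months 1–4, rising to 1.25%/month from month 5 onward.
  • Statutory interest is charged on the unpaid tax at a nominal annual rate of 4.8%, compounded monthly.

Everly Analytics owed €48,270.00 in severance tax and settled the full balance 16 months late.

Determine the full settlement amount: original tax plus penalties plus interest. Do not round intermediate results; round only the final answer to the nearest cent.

Penalty, months 1–4: 4 × 0.75% × €48,270.00 = €1,448.10
Penalty, months 5–16: 12 × 1.25% × €48,270.00 = €7,240.50
Interest (4.8%/yr ÷ 12 = 0.4%/month): €48,270.00 × ((1 + 0.004)^16 − 1) = €3,183.7111…
Total = €48,270.00 + €8,688.6000 + €3,183.7111… = €60,142.31

€60,142.31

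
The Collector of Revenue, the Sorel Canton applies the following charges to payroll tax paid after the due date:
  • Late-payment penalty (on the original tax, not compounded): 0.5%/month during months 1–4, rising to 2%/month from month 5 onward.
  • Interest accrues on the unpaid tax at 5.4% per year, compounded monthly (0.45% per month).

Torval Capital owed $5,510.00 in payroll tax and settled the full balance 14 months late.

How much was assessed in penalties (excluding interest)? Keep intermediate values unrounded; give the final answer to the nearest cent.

$1,212.20

Penalty, months 1–4: 4 × 0.5% × $5,510.00 = $110.20
Penalty, months 5–14: 10 × 2% × $5,510.00 = $1,102.00
Total penalty = $110.20 + $1,102.00 = $1,212.20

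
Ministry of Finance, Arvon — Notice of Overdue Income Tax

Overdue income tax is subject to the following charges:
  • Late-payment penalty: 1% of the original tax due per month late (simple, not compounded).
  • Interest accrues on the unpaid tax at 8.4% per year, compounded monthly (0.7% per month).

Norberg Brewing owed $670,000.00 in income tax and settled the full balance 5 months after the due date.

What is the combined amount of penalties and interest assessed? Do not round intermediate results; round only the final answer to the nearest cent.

$57,280.61

Late-payment penalty = 1% × $670,000.00 × 5 mo = $33,500.00
Interest: $670,000.00 × ((1 + 0.007)^5 − 1) = $670,000.00 × 0.0354934… = $23,780.6062…
Penalties + interest = $33,500.0000 + $23,780.6062… = $57,280.61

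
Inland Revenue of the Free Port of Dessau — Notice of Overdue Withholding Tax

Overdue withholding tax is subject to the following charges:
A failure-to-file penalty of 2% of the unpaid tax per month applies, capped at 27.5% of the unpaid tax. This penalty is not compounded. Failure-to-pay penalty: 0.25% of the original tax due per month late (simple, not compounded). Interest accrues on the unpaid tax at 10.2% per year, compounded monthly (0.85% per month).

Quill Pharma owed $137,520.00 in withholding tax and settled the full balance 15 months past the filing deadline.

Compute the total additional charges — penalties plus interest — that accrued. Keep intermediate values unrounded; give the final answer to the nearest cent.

$61,591.49

Failure-to-file: 15 × 2% × $137,520.00 = $41,256.00, capped at 27.5% × $137,520.00 = $37,818.00
Failure-to-pay penalty: 15 × 0.25% × $137,520.00 = $5,157.00
Interest: $137,520.00 × ((1 + 0.0085)^15 − 1) = $137,520.00 × 0.1353729… = $18,616.4864…
Penalties + interest = $42,975.0000 + $18,616.4864… = $61,591.49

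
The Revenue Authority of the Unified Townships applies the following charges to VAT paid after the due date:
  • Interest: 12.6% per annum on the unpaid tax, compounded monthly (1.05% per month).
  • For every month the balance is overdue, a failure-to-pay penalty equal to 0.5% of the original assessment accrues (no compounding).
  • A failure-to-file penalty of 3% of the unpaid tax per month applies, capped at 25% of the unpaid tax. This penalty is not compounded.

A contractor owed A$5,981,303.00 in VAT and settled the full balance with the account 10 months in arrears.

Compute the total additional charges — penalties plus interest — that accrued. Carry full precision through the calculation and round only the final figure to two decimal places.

A$2,452,948.81

Failure-to-file: 10 × 3% × A$5,981,303.00 = A$1,794,390.90, capped at 25% × A$5,981,303.00 = A$1,495,325.75
Failure-to-pay penalty = 0.5% × A$5,981,303.00 × 10 mo = A$299,065.15
Interest: A$5,981,303.00 × ((1 + 0.0105)^10 − 1) = A$5,981,303.00 × 0.1101028… = A$658,557.9089…
Penalties + interest = A$1,794,390.9000 + A$658,557.9089… = A$2,452,948.81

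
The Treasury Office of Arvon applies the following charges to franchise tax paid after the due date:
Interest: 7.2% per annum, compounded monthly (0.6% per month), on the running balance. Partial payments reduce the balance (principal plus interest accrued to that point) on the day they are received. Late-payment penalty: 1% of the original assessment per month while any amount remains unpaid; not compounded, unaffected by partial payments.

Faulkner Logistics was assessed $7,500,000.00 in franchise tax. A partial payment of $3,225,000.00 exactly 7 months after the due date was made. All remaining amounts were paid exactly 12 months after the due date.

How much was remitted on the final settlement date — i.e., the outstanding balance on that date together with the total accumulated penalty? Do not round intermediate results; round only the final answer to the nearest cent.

$5,635,263.27

Balance at month 7: $7,500,000.0000 × (1 + 0.006)^7 = $7,820,727.0414…
After $3,225,000.00 payment: $7,820,727.0414… − $3,225,000.00 = $4,595,727.0414…
Balance at month 12: $4,595,727.0414… × (1 + 0.006)^5 = $4,735,263.2710…
Penalty: 12 × 1% × $7,500,000.00 = $900,000.00
Final settlement = outstanding balance + penalty = $4,735,263.2710… + $900,000.00 = $5,635,263.27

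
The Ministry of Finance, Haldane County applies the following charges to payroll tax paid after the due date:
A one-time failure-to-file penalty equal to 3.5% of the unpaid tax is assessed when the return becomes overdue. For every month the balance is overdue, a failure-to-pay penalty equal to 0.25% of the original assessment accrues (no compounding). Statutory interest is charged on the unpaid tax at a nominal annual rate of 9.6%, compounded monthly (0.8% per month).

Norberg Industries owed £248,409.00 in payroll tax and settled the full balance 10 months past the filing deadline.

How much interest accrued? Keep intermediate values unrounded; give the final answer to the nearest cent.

£20,603.62

Interest: £248,409.00 × ((1 + 0.008)^10 − 1) = £248,409.00 × 0.0829423… = £20,603.6159…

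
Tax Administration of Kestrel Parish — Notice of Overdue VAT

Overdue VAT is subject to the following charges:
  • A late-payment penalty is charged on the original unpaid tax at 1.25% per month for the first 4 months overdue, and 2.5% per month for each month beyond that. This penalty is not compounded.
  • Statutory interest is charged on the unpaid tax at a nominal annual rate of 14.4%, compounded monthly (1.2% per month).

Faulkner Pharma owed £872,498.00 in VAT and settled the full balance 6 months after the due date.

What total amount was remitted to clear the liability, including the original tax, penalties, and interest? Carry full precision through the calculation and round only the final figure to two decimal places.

Penalty, months 1–4: 4 × 1.25% × £872,498.00 = £43,624.90
Penalty, months 5–6: 2 × 2.5% × £872,498.00 = £43,624.90
Interest: £872,498.00 × ((1 + 0.012)^6 − 1) = £872,498.00 × 0.0741949… = £64,734.8779…
Total = £872,498.00 + £87,249.8000 + £64,734.8779… = £1,024,482.68

£1,024,482.68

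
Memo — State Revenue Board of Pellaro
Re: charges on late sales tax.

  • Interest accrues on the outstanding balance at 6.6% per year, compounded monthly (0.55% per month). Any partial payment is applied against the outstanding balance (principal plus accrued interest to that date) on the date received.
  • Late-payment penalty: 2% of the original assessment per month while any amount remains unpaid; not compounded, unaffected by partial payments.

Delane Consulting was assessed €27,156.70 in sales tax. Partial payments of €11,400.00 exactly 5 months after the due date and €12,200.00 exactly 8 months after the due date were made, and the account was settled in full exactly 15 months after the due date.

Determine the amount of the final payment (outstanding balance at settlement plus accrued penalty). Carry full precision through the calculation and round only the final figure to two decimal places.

€12,912.21

Balance at month 5: €27,156.7000 × (1 + 0.0055)^5 = €27,911.7695…
After €11,400.00 payment: €27,911.7695… − €11,400.00 = €16,511.7695…
Balance at month 8: €16,511.7695… × (1 + 0.0055)^3 = €16,785.7148…
After €12,200.00 payment: €16,785.7148… − €12,200.00 = €4,585.7148…
Balance at month 15: €4,585.7148… × (1 + 0.0055)^7 = €4,765.2048…
Penalty: 15 × 2% × €27,156.70 = €8,147.01
Final settlement = outstanding balance + penalty = €4,765.2048… + €8,147.01 = €12,912.21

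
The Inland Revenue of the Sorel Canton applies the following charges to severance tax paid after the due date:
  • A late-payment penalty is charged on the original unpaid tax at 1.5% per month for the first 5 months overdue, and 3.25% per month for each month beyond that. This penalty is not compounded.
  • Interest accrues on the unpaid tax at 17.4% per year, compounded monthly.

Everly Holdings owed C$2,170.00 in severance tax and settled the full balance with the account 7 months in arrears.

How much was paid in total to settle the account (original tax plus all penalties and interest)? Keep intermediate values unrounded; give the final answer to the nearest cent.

C$2,703.87

Penalty, months 1–5: 5 × 1.5% × C$2,170.00 = C$162.75
Penalty, months 6–7: 2 × 3.25% × C$2,170.00 = C$141.05
Interest (17.4%/yr ÷ 12 = 1.45%/month): C$2,170.00 × ((1 + 0.0145)^7 − 1) = C$230.0710…
Total = C$2,170.00 + C$303.8000 + C$230.0710… = C$2,703.87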